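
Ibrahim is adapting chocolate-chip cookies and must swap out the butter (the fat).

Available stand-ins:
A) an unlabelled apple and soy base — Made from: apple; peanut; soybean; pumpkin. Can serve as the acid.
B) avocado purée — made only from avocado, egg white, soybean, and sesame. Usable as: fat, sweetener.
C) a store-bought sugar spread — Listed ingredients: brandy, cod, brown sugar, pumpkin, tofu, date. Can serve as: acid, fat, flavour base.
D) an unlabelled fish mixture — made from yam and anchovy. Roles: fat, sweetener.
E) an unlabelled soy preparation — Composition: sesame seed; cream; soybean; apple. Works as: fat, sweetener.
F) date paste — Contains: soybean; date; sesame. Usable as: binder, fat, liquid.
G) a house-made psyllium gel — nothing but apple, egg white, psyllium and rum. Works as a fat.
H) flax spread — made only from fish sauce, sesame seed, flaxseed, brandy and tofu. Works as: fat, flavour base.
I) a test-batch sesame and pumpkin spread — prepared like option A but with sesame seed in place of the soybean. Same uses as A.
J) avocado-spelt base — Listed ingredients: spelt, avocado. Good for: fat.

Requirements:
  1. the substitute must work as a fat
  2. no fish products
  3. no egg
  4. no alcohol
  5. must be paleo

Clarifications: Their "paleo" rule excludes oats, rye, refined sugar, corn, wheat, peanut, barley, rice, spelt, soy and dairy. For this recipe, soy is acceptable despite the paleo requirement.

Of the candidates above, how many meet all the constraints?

A: not usable as a fat; has peanut, so not paleo — out
B: has egg white, so not egg-free — reject
C: has brown sugar, so not paleo; has brandy, so not alcohol-free (and 1 more) — no
D: has anchovy, so not fish-free — no
E: has cream, so not paleo — no
F: soy is permitted under the paleo carve-out; nothing else excluded — valid
G: has egg white, so not egg-free; has rum, so not alcohol-free — reject
H: has brandy, so not alcohol-free; has fish sauce, so not fish-free — reject
I: not usable as a fat; has peanut, so not paleo — out
J: has spelt, so not paleo — no

1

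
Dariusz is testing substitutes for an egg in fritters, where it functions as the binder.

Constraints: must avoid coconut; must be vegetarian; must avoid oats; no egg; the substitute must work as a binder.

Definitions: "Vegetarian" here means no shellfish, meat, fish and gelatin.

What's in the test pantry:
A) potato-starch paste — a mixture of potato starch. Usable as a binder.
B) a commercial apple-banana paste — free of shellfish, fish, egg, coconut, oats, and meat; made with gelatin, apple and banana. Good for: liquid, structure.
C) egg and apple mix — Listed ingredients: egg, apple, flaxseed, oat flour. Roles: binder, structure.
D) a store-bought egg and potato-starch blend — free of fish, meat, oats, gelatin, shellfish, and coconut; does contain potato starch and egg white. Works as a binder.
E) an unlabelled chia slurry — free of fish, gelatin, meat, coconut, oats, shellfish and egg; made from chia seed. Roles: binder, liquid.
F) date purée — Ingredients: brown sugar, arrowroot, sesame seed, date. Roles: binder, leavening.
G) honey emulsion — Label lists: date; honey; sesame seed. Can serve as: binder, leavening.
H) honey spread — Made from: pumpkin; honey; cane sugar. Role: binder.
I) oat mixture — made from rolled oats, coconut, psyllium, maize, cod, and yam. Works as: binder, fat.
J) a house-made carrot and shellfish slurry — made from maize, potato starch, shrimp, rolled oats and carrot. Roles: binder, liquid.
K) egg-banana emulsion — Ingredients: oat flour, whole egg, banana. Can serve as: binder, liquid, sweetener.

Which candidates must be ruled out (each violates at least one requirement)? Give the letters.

A: vegetarian, no coconut — keep
B: not usable as a binder; has gelatin, so not vegetarian — no
C: has oat flour, so not oat-free; has egg, so not egg-free — no
D: has egg white, so not egg-free — no
E: works as a binder, no coconut, no oats — keep
F: works as a binder, no egg, no oats — keep
G: works as a binder, no oats, vegetarian — keep
H: every rule checks out — OK
I: has cod, so not vegetarian; has rolled oats, so not oat-free (and 1 more) — no
J: has shrimp, so not vegetarian; has rolled oats, so not oat-free — out
K: has oat flour, so not oat-free; has whole egg, so not egg-free — no

B, C, D, I, J, K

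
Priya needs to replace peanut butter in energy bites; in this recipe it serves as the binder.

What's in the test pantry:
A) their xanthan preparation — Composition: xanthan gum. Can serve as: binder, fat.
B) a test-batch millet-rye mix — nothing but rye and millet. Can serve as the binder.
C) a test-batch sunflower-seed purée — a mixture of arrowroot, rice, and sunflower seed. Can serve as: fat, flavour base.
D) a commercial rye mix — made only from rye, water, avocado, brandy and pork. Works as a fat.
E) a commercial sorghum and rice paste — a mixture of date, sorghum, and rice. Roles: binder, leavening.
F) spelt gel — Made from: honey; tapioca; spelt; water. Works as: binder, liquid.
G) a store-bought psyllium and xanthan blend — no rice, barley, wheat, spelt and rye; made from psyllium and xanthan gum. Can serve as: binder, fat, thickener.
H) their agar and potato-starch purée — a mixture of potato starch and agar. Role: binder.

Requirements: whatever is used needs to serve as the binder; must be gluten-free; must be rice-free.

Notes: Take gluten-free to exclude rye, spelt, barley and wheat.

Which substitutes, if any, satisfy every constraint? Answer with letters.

A: works as a binder, gluten-free, no rice — keep
B: has rye, so not gluten-free — no
C: not usable as a binder; has rice, so not rice-free — no
D: not usable as a binder; has rye, so not gluten-free — out
E: has rice, so not rice-free — out
F: has spelt, so not gluten-free — reject
G: works as a binder, gluten-free, no rice — valid
H: only potato starch and agar; none excluded — OK

A, G, H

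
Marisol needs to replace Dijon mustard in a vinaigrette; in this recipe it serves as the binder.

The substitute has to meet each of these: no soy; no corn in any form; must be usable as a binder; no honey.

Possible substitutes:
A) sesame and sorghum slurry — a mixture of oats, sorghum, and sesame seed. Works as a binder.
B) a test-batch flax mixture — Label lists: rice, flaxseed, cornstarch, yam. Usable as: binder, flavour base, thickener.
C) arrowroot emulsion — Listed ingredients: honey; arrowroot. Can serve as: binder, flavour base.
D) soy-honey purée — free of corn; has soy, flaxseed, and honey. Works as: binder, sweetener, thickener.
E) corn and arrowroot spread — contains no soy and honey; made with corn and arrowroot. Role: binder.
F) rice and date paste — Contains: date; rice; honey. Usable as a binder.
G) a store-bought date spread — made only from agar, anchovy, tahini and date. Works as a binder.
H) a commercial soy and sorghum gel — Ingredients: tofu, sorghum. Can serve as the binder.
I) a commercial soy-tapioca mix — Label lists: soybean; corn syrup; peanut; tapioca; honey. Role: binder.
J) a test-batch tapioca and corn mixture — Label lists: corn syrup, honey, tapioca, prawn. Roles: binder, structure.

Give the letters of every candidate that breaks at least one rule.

A: every rule checks out — valid
B: has cornstarch, so not corn-free — out
C: has honey, so not honey-free — no
D: has honey, so not honey-free; has soy, so not soy-free — out
E: has corn, so not corn-free — no
F: has honey, so not honey-free — out
G: anchovy and tahini etc. — none of it excluded — valid
H: has tofu, so not soy-free — reject
I: has corn syrup, so not corn-free; has honey, so not honey-free (and 1 more) — no
J: has corn syrup, so not corn-free; has honey, so not honey-free — out

B, C, D, E, F, H, I, J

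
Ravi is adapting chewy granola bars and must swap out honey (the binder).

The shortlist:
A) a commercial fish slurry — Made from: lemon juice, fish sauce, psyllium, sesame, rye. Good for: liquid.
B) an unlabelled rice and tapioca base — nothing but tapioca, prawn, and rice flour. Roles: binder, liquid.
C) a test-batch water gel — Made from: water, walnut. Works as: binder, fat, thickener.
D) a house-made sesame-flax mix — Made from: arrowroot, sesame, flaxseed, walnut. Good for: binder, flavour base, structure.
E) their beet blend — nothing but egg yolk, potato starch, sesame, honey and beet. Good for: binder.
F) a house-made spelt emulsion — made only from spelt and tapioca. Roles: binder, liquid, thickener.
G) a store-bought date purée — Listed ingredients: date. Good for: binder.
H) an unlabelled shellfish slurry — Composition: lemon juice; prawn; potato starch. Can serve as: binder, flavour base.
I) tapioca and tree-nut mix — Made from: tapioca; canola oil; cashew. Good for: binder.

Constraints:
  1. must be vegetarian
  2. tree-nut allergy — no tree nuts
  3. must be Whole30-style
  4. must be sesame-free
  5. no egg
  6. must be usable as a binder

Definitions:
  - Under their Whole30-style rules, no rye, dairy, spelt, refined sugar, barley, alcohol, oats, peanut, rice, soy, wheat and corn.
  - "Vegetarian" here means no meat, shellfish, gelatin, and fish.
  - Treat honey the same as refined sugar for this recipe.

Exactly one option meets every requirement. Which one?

G

A: not usable as a binder; has rye, so not Whole30-style (and 2 more) — out
B: has rice flour, so not Whole30-style; has prawn, so not vegetarian — no
C: has walnut, so not tree-nut-free — no
D: has walnut, so not tree-nut-free; has sesame, so not sesame-free — out
E: has honey, so not Whole30-style; has sesame, so not sesame-free (and 1 more) — reject
F: has spelt, so not Whole30-style — out
G: vegetarian, no egg — valid
H: has prawn, so not vegetarian — out
I: has cashew, so not tree-nut-free — out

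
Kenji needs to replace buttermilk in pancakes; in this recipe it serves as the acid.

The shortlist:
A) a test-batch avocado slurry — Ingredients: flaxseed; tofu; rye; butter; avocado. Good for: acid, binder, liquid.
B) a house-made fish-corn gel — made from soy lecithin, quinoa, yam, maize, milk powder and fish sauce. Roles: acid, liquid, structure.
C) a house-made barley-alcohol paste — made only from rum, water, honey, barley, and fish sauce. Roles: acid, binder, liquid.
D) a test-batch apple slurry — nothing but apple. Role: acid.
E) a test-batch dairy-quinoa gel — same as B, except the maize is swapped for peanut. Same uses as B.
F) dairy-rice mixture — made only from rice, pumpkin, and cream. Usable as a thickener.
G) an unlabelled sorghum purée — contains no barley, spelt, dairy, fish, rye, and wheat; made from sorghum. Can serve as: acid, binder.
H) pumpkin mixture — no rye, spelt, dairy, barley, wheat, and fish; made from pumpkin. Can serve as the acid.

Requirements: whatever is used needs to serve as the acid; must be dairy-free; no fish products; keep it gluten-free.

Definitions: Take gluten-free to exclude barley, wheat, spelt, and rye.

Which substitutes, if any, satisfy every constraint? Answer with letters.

D, G, H

A: has rye, so not gluten-free; has butter, so not dairy-free — out
B: has milk powder, so not dairy-free; has fish sauce, so not fish-free — reject
C: has barley, so not gluten-free; has fish sauce, so not fish-free — reject
D: every rule checks out — OK
E: has milk powder, so not dairy-free; has fish sauce, so not fish-free — reject
F: not usable as an acid; has cream, so not dairy-free — no
G: all constraints satisfied — OK
H: works as an acid, gluten-free, no fish — valid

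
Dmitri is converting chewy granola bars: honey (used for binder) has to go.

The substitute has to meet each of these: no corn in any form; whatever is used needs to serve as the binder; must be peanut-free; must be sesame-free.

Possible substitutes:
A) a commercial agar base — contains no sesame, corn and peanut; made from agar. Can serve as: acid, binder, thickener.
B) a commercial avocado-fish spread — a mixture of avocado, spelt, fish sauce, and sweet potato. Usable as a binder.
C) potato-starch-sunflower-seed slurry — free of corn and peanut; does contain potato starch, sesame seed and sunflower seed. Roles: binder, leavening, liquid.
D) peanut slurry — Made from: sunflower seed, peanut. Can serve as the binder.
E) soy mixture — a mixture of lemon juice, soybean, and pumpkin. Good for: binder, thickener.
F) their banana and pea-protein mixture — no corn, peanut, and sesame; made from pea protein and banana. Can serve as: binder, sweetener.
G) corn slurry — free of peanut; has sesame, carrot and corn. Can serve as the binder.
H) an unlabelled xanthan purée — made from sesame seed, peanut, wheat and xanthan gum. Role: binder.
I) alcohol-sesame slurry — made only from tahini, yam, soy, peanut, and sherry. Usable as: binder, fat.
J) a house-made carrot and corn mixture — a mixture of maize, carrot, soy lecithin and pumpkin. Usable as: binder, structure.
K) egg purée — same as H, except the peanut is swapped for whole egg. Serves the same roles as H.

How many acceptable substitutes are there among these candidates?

4

A: works as a binder, no sesame, no corn — OK
B: fish sauce and spelt etc. — none of it excluded — valid
C: has sesame seed, so not sesame-free — out
D: has peanut, so not peanut-free — out
E: only soybean, lemon juice and pumpkin; none excluded — valid
F: all constraints satisfied — valid
G: has sesame, so not sesame-free; has corn, so not corn-free — no
H: has sesame seed, so not sesame-free; has peanut, so not peanut-free — out
I: has tahini, so not sesame-free; has peanut, so not peanut-free — reject
J: has maize, so not corn-free — reject
K: has sesame seed, so not sesame-free — reject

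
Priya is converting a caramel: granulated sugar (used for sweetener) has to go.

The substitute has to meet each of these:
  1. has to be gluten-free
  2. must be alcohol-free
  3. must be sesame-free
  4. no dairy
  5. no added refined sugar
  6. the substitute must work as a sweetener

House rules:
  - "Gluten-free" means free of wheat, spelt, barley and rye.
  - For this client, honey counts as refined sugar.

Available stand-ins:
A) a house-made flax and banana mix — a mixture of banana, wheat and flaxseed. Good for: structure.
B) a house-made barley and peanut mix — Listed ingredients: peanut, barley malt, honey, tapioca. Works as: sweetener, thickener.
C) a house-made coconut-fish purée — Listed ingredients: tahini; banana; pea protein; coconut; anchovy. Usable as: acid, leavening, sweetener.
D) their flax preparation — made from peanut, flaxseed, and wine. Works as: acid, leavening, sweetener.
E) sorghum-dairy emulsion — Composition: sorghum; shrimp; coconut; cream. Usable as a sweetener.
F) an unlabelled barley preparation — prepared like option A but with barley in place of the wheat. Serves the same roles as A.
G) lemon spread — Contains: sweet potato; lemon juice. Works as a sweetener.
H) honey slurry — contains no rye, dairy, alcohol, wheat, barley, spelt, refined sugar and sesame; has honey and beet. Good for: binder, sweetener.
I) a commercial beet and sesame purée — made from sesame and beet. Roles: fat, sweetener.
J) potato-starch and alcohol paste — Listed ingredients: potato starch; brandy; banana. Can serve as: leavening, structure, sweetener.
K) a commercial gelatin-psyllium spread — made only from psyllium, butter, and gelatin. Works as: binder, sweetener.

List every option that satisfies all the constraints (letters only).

G

A: not usable as a sweetener; has wheat, so not gluten-free — no
B: has barley malt, so not gluten-free; has honey, so not no-added-sugar — no
C: has tahini, so not sesame-free — no
D: has wine, so not alcohol-free — reject
E: has cream, so not dairy-free — reject
F: not usable as a sweetener; has barley, so not gluten-free — reject
G: works as a sweetener, no dairy, gluten-free — OK
H: has honey, so not no-added-sugar — reject
I: has sesame, so not sesame-free — no
J: has brandy, so not alcohol-free — reject
K: has butter, so not dairy-free — no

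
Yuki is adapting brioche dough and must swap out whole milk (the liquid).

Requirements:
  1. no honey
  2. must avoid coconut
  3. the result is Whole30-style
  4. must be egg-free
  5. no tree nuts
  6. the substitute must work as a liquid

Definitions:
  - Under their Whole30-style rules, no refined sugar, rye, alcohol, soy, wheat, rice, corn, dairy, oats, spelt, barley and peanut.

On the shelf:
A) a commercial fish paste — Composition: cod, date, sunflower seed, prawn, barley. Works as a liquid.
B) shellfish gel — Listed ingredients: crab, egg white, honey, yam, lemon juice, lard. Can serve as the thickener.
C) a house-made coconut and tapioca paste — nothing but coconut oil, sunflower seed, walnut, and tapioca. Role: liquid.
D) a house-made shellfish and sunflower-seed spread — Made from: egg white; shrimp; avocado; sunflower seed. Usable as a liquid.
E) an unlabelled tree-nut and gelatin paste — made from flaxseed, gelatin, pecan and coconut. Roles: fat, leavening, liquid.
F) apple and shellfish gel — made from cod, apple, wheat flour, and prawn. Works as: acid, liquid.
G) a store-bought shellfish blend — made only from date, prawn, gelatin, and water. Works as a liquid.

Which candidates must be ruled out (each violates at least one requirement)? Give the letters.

A, B, C, D, E, F

A: has barley, so not Whole30-style — reject
B: not usable as a liquid; has honey, so not honey-free (and 1 more) — no
C: has coconut oil, so not coconut-free; has walnut, so not tree-nut-free — out
D: has egg white, so not egg-free — reject
E: has coconut, so not coconut-free; has pecan, so not tree-nut-free — no
F: has wheat flour, so not Whole30-style — no
G: all constraints satisfied — OK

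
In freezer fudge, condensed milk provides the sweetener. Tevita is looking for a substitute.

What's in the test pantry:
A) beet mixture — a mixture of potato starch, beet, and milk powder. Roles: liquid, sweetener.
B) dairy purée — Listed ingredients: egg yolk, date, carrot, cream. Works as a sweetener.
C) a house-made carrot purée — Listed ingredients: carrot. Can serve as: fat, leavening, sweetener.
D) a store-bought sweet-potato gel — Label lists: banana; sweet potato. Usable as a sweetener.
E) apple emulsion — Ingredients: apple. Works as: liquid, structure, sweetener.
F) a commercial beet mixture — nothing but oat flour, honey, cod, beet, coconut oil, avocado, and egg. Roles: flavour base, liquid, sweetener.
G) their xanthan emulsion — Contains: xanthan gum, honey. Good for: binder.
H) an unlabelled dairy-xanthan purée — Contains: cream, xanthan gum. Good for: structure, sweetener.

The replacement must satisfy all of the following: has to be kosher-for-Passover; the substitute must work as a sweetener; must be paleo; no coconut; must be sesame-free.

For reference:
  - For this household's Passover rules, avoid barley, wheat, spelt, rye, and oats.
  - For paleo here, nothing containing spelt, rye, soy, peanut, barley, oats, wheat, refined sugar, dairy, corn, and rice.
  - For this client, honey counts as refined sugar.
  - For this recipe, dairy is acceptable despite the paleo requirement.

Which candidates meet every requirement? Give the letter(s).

A, B, C, D, E, H

A: dairy is permitted under the paleo carve-out; nothing else excluded — keep
B: dairy is permitted under the paleo carve-out; nothing else excluded — keep
C: works as a sweetener, kosher-for-Passover, paleo — OK
D: every rule checks out — keep
E: only apple; none excluded — OK
F: has oat flour, so not kosher-for-Passover; has honey, so not paleo (and 1 more) — no
G: not usable as a sweetener; has honey, so not paleo — no
H: dairy is permitted under the paleo carve-out; nothing else excluded — OK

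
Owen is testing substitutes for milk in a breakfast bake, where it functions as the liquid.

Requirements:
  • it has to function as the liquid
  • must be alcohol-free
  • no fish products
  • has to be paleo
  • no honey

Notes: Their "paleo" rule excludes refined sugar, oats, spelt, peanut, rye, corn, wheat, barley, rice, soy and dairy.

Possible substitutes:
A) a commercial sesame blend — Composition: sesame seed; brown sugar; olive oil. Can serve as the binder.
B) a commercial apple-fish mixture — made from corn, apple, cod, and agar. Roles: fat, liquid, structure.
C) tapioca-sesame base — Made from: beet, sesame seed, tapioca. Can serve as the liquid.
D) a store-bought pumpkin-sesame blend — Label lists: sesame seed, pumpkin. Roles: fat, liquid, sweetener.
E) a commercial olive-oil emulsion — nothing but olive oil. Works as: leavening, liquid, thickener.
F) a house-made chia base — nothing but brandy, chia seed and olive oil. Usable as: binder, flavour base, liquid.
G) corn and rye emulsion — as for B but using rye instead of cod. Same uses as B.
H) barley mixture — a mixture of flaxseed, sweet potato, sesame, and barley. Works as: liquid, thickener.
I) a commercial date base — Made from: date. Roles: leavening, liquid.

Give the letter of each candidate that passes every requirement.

C, D, E, I

A: not usable as a liquid; has brown sugar, so not paleo — reject
B: has corn, so not paleo; has cod, so not fish-free — reject
C: only sesame seed, tapioca and beet; none excluded — keep
D: works as a liquid, no alcohol, no honey — keep
E: only olive oil; none excluded — keep
F: has brandy, so not alcohol-free — out
G: has corn, so not paleo — out
H: has barley, so not paleo — reject
I: works as a liquid, paleo, no fish — valid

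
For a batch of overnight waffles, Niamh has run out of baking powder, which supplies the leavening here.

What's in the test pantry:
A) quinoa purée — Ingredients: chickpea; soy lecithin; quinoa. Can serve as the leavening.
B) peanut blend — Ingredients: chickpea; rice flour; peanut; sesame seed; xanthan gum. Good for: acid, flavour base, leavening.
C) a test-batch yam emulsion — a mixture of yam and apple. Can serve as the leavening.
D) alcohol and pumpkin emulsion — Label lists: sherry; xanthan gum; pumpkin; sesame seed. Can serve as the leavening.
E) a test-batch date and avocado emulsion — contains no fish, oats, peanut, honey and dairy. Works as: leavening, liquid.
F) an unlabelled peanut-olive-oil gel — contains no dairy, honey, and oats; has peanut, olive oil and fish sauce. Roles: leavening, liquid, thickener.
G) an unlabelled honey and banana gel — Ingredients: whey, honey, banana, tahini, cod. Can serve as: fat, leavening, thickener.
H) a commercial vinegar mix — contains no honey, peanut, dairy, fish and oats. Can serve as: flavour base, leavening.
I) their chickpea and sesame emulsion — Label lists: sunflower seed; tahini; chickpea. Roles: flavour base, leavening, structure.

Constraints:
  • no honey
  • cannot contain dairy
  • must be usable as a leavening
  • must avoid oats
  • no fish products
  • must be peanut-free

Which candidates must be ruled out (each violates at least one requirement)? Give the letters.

A: no honey, no peanut — keep
B: has peanut, so not peanut-free — no
C: only yam and apple; none excluded — OK
D: sherry and sesame seed etc. — none of it excluded — OK
E: works as a leavening, no dairy, no peanut — valid
F: has peanut, so not peanut-free; has fish sauce, so not fish-free — out
G: has cod, so not fish-free; has whey, so not dairy-free (and 1 more) — out
H: no oats, no honey — valid
I: no oats, no dairy — valid

B, F, G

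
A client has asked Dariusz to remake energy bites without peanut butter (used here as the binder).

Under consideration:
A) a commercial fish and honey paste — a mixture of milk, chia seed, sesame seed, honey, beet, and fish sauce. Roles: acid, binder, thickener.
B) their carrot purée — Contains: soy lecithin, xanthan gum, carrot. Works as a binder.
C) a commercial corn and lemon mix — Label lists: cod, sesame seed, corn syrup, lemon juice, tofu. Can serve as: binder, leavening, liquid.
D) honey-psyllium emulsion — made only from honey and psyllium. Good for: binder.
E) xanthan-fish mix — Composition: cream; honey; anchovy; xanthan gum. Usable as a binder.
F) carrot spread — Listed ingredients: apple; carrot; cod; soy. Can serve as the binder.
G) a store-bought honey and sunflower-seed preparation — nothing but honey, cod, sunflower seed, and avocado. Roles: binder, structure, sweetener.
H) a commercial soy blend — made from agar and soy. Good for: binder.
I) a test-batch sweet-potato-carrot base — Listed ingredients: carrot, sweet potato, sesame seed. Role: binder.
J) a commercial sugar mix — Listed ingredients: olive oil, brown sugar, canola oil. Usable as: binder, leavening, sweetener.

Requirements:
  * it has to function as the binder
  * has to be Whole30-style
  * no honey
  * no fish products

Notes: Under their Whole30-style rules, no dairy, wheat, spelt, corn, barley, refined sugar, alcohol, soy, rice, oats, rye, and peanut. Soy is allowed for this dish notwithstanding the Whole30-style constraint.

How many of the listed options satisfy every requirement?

A: has milk, so not Whole30-style; has fish sauce, so not fish-free (and 1 more) — reject
B: soy is permitted under the Whole30-style carve-out; nothing else excluded — OK
C: has corn syrup, so not Whole30-style; has cod, so not fish-free — reject
D: has honey, so not honey-free — out
E: has cream, so not Whole30-style; has anchovy, so not fish-free (and 1 more) — no
F: has cod, so not fish-free — reject
G: has cod, so not fish-free; has honey, so not honey-free — reject
H: soy is permitted under the Whole30-style carve-out; nothing else excluded — valid
I: works as a binder, Whole30-style, no honey — OK
J: has brown sugar, so not Whole30-style — reject

3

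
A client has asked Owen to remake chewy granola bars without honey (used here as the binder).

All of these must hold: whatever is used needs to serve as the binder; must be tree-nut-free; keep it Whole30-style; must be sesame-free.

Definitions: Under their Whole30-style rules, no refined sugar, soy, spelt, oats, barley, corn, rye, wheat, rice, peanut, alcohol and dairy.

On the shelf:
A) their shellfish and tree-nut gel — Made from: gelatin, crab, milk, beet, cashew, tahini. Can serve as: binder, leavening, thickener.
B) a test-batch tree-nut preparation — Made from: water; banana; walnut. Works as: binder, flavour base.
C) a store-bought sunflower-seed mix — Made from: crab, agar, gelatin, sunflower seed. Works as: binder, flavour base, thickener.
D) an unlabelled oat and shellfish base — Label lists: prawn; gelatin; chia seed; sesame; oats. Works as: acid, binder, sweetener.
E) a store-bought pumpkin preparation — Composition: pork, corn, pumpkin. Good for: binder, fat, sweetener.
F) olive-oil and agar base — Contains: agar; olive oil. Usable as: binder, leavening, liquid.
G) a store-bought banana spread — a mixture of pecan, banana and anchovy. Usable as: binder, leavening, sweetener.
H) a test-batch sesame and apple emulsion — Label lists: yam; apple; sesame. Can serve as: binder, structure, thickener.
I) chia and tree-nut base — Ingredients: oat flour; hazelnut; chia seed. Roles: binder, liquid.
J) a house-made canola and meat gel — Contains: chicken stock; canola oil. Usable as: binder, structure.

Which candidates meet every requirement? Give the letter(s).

A: has milk, so not Whole30-style; has cashew, so not tree-nut-free (and 1 more) — no
B: has walnut, so not tree-nut-free — out
C: gelatin and crab etc. — none of it excluded — keep
D: has oats, so not Whole30-style; has sesame, so not sesame-free — reject
E: has corn, so not Whole30-style — reject
F: only olive oil and agar; none excluded — OK
G: has pecan, so not tree-nut-free — no
H: has sesame, so not sesame-free — no
I: has oat flour, so not Whole30-style; has hazelnut, so not tree-nut-free — reject
J: works as a binder, no sesame, Whole30-style — valid

C, F, J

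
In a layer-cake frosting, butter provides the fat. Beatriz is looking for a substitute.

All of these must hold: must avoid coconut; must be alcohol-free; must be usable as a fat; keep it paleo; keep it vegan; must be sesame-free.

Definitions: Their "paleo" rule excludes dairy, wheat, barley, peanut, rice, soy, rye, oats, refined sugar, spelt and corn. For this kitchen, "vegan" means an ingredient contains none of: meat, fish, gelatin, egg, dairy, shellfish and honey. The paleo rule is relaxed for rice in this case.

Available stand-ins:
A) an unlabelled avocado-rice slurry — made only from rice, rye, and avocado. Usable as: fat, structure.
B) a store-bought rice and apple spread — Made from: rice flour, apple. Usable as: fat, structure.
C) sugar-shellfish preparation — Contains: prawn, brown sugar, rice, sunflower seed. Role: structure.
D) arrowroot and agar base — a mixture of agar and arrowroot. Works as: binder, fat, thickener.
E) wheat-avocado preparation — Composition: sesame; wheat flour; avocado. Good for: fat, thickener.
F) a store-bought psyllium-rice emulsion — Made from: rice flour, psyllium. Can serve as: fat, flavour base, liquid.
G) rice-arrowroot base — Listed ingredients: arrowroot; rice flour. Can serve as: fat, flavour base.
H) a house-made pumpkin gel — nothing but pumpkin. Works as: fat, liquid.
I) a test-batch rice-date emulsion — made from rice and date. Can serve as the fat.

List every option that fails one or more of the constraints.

A, C, E

A: has rye, so not paleo — reject
B: rice is permitted under the paleo carve-out; nothing else excluded — OK
C: not usable as a fat; has brown sugar, so not paleo (and 1 more) — no
D: works as a fat, no coconut, vegan — OK
E: has wheat flour, so not paleo; has sesame, so not sesame-free — reject
F: rice is permitted under the paleo carve-out; nothing else excluded — keep
G: rice is permitted under the paleo carve-out; nothing else excluded — valid
H: every rule checks out — valid
I: rice is permitted under the paleo carve-out; nothing else excluded — valid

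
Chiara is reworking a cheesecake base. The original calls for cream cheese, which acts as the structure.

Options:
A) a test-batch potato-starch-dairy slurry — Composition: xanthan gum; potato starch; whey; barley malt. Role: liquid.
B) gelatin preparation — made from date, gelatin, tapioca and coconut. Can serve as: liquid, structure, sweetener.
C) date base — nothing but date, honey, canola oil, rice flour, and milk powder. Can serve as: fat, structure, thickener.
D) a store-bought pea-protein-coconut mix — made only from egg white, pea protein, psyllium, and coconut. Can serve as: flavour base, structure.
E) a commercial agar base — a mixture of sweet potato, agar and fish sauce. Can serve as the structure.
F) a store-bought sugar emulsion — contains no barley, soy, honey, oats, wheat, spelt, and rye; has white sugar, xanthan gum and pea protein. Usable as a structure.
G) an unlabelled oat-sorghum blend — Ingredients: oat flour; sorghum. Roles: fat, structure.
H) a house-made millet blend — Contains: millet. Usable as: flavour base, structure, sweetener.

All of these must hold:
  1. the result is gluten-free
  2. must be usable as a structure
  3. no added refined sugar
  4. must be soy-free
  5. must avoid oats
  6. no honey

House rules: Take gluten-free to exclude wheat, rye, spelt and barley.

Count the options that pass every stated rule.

A: not usable as a structure; has barley malt, so not gluten-free — reject
B: works as a structure, no soy, no oats — keep
C: has honey, so not honey-free — reject
D: coconut and egg white etc. — none of it excluded — keep
E: only fish sauce, sweet potato, and agar; none excluded — OK
F: has white sugar, so not no-added-sugar — reject
G: has oat flour, so not oat-free — no
H: no refined sugar, gluten-free — keep

4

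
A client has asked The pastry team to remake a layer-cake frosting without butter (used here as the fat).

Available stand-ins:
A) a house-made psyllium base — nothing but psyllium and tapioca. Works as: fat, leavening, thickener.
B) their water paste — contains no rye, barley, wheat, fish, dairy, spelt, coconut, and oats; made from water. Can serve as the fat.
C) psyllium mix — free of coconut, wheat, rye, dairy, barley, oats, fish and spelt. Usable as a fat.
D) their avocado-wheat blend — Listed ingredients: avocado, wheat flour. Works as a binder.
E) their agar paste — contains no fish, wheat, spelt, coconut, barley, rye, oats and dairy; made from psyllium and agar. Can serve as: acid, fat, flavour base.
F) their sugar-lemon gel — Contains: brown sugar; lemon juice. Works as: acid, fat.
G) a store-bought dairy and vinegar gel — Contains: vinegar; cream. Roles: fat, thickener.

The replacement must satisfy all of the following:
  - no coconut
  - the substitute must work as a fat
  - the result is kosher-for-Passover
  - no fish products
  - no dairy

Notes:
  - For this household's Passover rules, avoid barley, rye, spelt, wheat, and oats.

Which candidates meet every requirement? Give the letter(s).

A, B, C, E, F

A: nothing on the exclusion list — keep
B: works as a fat, no coconut, kosher-for-Passover — valid
C: works as a fat, no fish, kosher-for-Passover — keep
D: not usable as a fat; has wheat flour, so not kosher-for-Passover — reject
E: all constraints satisfied — valid
F: only brown sugar and lemon juice; none excluded — valid
G: has cream, so not dairy-free — out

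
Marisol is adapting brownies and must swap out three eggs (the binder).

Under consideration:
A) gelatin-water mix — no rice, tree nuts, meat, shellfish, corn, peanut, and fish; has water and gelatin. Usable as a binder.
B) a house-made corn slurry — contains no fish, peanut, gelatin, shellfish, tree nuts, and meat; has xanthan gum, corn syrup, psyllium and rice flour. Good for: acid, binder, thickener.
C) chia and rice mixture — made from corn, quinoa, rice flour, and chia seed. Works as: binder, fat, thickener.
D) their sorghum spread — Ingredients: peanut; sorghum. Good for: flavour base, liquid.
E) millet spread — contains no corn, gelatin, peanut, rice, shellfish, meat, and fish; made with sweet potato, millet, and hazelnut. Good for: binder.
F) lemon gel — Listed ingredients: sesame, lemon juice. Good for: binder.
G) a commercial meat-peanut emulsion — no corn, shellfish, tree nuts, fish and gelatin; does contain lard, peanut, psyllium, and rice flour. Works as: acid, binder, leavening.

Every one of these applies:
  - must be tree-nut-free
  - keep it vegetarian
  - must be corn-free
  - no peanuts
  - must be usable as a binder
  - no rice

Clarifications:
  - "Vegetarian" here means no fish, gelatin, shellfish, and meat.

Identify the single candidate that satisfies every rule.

A: has gelatin, so not vegetarian — reject
B: has rice flour, so not rice-free; has corn syrup, so not corn-free — no
C: has rice flour, so not rice-free; has corn, so not corn-free — out
D: not usable as a binder; has peanut, so not peanut-free — reject
E: has hazelnut, so not tree-nut-free — no
F: no corn, no tree nuts — valid
G: has lard, so not vegetarian; has rice flour, so not rice-free (and 1 more) — out

F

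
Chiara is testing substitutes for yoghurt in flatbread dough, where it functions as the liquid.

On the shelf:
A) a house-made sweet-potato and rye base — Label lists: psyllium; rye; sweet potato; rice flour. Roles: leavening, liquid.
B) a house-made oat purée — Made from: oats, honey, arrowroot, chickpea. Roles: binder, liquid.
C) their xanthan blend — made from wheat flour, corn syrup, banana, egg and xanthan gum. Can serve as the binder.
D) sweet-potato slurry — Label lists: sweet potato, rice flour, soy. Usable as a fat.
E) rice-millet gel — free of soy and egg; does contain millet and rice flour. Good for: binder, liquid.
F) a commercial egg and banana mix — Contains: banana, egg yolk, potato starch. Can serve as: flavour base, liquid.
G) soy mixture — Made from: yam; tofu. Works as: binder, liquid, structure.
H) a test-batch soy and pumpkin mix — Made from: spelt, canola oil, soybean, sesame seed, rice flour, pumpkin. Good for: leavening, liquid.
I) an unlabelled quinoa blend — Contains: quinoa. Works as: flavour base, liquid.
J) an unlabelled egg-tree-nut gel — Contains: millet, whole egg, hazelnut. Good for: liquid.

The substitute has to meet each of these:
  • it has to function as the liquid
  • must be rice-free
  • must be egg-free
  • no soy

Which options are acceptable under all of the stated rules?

B, I

A: has rice flour, so not rice-free — out
B: honey and oats etc. — none of it excluded — OK
C: not usable as a liquid; has egg, so not egg-free — reject
D: not usable as a liquid; has rice flour, so not rice-free (and 1 more) — out
E: has rice flour, so not rice-free — no
F: has egg yolk, so not egg-free — out
G: has tofu, so not soy-free — out
H: has rice flour, so not rice-free; has soybean, so not soy-free — no
I: no soy, no rice — OK
J: has whole egg, so not egg-free — reject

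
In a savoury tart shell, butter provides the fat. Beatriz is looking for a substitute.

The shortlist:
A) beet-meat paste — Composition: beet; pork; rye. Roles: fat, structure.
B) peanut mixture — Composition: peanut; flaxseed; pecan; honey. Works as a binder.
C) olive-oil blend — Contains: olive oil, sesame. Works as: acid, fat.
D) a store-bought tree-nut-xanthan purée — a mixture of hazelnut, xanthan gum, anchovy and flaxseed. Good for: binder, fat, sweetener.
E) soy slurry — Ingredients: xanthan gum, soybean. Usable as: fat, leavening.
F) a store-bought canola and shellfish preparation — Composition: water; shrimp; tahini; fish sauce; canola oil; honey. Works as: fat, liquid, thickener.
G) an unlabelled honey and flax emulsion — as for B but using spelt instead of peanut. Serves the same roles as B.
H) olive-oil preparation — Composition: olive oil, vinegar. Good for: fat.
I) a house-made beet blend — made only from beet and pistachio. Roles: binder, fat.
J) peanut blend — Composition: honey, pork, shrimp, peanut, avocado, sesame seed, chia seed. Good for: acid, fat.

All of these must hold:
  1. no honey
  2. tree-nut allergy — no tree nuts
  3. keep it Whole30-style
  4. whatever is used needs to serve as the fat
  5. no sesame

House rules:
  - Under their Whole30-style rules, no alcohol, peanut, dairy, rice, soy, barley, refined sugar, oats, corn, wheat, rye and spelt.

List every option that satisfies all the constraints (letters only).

H

A: has rye, so not Whole30-style — reject
B: not usable as a fat; has peanut, so not Whole30-style (and 2 more) — reject
C: has sesame, so not sesame-free — out
D: has hazelnut, so not tree-nut-free — reject
E: has soybean, so not Whole30-style — no
F: has honey, so not honey-free; has tahini, so not sesame-free — out
G: not usable as a fat; has spelt, so not Whole30-style (and 2 more) — out
H: every rule checks out — keep
I: has pistachio, so not tree-nut-free — reject
J: has peanut, so not Whole30-style; has honey, so not honey-free (and 1 more) — reject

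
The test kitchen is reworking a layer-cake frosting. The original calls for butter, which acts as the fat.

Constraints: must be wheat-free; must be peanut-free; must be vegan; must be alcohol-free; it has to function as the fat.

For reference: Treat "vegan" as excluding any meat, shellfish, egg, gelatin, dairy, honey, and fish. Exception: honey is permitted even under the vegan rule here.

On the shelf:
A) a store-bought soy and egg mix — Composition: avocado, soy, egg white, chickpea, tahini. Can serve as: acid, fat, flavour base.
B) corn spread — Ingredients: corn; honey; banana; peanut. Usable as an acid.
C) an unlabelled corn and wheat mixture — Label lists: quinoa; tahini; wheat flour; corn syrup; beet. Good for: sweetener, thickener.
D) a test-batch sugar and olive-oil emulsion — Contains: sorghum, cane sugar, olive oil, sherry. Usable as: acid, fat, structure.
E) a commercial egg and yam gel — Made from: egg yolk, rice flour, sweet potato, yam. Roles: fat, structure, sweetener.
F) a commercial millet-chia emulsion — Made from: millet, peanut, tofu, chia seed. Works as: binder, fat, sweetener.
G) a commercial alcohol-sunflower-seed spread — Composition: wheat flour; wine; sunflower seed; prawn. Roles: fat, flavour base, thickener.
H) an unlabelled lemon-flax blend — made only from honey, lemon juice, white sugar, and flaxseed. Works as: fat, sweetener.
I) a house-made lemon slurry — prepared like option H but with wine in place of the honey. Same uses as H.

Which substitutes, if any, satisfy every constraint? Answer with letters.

H

A: has egg white, so not vegan — reject
B: not usable as a fat; has peanut, so not peanut-free — out
C: not usable as a fat; has wheat flour, so not wheat-free — reject
D: has sherry, so not alcohol-free — out
E: has egg yolk, so not vegan — out
F: has peanut, so not peanut-free — out
G: has prawn, so not vegan; has wheat flour, so not wheat-free (and 1 more) — no
H: honey is permitted under the vegan carve-out; nothing else excluded — OK
I: has wine, so not alcohol-free — no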